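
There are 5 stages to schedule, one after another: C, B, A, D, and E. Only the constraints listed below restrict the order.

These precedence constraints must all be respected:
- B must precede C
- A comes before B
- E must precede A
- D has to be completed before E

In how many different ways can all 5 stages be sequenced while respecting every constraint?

D is the only stage with nothing required before it, so every ordering starts there.
Every stage is then forced in turn, so only 1 complete ordering is consistent with the constraints.

1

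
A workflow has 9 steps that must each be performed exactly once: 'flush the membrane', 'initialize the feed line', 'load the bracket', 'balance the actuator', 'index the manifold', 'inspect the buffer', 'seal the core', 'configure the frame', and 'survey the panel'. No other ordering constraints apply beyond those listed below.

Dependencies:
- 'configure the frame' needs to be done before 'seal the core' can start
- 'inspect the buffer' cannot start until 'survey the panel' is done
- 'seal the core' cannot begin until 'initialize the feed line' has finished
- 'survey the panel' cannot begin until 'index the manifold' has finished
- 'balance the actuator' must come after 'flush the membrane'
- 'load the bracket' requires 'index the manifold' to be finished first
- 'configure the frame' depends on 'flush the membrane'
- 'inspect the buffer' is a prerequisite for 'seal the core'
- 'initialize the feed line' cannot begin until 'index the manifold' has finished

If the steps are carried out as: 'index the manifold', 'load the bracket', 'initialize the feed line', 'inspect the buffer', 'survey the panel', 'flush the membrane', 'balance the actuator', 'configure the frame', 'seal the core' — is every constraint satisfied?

The sequence places 'inspect the buffer' ahead of 'survey the panel'.
But one of the constraints requires 'survey the panel' before 'inspect the buffer', so this ordering violates it.

No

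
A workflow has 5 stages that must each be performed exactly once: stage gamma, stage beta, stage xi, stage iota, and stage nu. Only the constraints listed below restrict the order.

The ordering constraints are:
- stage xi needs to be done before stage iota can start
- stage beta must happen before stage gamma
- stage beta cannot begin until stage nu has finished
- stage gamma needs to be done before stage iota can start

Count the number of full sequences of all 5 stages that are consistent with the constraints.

2 stages have no prerequisites (stage xi, stage nu), so any of them could come first.
Counting all ways to extend the partial order to a total order gives 4.

4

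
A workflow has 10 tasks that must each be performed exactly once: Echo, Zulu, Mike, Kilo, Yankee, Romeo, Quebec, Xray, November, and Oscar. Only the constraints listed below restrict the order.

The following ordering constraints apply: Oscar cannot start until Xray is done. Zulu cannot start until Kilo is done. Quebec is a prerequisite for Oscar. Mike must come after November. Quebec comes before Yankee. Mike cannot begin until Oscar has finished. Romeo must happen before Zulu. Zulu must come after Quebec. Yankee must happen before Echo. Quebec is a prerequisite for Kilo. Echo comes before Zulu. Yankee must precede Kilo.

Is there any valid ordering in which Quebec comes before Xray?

Yes

No chain of constraints runs from Xray to Quebec, so Xray is not required to come first.
That means at least one valid schedule has Quebec before Xray.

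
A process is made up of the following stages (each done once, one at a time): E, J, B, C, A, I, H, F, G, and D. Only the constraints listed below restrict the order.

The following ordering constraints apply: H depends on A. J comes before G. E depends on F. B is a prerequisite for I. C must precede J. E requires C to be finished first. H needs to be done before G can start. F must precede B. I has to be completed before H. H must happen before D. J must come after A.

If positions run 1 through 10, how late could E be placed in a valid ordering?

No constraint forces any stage after E, so it can be placed last, in position 10.

10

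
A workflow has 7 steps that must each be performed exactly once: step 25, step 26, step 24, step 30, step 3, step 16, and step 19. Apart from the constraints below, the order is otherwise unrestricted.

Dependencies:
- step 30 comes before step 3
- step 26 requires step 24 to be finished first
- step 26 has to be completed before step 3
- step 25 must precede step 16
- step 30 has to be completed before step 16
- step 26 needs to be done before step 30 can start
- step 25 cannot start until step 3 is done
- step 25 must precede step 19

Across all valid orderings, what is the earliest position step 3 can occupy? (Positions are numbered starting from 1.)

Every step that must precede step 3 has to come before it. Tracing all chains that end at step 3, those steps are: step 26, step 24, step 30 — 3 in total.
So at minimum 3 steps come before step 3, putting step 3 no earlier than position 4. That position is achievable by scheduling exactly those predecessors first.

4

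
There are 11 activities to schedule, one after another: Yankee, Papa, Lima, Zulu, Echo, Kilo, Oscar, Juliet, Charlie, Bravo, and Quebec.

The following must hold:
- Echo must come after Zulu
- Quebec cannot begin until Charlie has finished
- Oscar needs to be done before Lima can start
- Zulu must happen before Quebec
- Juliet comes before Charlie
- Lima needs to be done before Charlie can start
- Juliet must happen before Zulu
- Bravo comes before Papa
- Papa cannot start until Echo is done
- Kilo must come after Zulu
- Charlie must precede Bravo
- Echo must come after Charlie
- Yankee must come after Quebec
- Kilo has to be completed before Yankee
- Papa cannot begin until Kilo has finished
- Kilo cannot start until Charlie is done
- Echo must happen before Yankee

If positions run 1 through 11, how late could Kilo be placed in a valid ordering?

Every activity that must follow Kilo has to come after it. Tracing all chains starting from Kilo, those activities are: Yankee, Papa — 2 in total.
So at least 2 activities follow Kilo, putting Kilo no later than position 9. That position is achievable by scheduling everything else first.

9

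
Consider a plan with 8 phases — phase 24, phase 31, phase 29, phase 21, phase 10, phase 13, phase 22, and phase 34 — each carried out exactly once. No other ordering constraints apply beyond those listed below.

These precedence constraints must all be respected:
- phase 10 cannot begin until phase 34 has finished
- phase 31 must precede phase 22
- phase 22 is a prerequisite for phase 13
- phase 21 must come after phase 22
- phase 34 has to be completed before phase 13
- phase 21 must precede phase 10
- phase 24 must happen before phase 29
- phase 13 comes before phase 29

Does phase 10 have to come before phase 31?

In fact the dependencies run the other way: phase 31 → phase 22 → phase 21 → phase 10.
So phase 10 does not have to come before phase 31 — it cannot.

No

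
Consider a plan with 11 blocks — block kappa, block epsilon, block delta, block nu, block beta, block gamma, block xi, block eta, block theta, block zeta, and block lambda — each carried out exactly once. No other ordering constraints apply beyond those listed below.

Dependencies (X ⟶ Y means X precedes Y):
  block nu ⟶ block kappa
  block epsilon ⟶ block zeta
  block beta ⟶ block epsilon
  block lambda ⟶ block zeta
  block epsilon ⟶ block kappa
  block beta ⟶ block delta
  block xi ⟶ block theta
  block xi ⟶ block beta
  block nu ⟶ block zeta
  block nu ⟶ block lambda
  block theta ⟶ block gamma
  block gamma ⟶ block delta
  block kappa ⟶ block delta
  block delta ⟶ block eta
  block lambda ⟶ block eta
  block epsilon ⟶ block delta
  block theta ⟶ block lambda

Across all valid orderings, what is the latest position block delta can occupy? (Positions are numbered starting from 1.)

The only block forced after block delta (directly or by a chain) is block eta.
So at least 1 block follows block delta, putting block delta no later than position 10. That position is achievable by scheduling everything else first.

10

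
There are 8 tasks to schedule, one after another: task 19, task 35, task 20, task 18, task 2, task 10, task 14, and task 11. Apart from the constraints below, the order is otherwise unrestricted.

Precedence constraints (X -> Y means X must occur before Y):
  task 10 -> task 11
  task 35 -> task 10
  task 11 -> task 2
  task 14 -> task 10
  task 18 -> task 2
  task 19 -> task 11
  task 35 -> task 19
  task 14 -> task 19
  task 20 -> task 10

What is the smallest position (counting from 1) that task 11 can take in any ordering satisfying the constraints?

6

Every task that must precede task 11 has to come before it. Tracing all chains that end at task 11, those tasks are: task 19, task 35, task 20, task 10, task 14 — 5 in total.
With 5 mandatory predecessors, the earliest task 11 can sit is position 5+1 = 6, and placing just those 5 first achieves it.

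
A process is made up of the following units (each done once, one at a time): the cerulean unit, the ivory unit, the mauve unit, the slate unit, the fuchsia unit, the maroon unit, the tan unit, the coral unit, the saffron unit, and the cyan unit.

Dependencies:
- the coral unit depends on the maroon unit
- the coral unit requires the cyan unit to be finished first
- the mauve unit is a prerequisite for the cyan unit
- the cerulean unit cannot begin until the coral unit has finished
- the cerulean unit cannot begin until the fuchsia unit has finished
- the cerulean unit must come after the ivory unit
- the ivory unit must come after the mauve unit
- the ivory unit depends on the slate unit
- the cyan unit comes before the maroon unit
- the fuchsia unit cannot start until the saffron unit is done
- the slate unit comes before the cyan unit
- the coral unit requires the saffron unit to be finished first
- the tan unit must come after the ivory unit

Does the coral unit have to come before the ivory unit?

No

Nothing in the constraints links the coral unit and the ivory unit; they are unordered relative to each other.
So the coral unit can come before the ivory unit or after — it is not forced.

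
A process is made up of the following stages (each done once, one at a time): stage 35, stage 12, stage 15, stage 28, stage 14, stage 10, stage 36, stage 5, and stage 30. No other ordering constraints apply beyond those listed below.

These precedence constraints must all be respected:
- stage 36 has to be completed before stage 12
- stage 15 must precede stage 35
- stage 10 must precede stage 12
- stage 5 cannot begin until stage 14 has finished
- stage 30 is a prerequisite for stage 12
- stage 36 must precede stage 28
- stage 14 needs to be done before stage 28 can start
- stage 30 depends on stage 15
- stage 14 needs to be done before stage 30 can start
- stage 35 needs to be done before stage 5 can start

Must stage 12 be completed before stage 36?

No

There is a chain stage 36 → stage 12, which puts stage 36 before stage 12.
So stage 12 does not have to come before stage 36 — it cannot.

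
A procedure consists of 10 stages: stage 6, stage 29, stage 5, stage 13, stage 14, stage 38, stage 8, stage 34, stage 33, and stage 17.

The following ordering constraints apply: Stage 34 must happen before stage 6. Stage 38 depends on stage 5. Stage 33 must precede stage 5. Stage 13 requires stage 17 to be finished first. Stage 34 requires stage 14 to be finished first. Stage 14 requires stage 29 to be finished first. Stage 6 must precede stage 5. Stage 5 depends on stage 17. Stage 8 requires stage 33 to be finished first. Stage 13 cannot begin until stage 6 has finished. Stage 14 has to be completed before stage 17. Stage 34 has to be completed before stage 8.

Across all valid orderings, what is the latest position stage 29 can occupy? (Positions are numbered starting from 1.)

2

Following every chain forward from stage 29, the stages that must come later are stage 6, stage 5, stage 13, stage 14, stage 38, stage 8, stage 34, stage 17 — 8 of them.
With 8 mandatory successors out of 10 stages total, the latest slot for stage 29 is 10−8 = 2, and it's reachable by doing all non-successors before stage 29.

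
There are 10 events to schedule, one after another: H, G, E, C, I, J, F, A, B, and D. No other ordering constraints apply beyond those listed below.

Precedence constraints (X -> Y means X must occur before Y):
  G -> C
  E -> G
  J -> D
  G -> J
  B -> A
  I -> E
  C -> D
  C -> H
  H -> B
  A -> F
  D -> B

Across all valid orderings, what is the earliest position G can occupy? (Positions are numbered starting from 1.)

3

Every event that must precede G has to come before it. Tracing all chains that end at G, those events are: E, I — 2 in total.
So at minimum 2 events come before G, putting G no earlier than position 3. That position is achievable by scheduling exactly those predecessors first.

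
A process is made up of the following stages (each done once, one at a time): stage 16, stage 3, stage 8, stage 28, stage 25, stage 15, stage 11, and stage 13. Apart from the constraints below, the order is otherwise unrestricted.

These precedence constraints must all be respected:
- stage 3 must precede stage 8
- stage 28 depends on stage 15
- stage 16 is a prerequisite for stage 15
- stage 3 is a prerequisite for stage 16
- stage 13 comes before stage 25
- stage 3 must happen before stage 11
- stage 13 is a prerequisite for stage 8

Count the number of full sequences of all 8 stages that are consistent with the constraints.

2 stages have no prerequisites (stage 3, stage 13), so any of them could come first.
Systematically extending each partial ordering one stage at a time and counting, there are 420 complete orderings.

420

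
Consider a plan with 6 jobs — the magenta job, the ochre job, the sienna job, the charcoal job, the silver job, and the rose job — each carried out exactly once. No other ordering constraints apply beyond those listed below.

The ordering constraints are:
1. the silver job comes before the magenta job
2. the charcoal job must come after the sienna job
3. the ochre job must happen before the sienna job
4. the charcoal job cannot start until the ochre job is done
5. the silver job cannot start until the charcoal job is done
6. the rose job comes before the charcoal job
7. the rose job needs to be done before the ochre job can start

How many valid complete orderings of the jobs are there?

Only the rose job has no prerequisites, so it must go first.
Continuing from there, at each step only one job has all its prerequisites placed, so the ordering is fully determined — there is exactly 1.

1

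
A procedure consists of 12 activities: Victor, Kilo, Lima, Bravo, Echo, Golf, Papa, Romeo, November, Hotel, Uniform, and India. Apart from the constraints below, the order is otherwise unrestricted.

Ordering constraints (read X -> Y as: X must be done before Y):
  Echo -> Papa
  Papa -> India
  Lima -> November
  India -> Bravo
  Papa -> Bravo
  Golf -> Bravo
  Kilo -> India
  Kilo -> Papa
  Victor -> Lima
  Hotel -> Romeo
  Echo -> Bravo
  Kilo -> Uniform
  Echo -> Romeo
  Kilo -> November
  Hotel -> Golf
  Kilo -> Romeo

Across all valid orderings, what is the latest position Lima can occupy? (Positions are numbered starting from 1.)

Following the constraints forward from Lima, its only required successor is November.
With 1 mandatory successor out of 12 activities total, the latest slot for Lima is 12−1 = 11, and it's reachable by doing all non-successors before Lima.

11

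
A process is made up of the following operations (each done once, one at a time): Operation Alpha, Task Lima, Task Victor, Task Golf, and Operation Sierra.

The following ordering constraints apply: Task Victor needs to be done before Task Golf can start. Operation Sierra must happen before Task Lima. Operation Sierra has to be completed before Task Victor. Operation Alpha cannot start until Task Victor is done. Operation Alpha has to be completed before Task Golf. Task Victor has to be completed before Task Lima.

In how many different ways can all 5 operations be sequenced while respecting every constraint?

3

Operation Sierra is the only operation with nothing required before it, so every ordering starts there.
Counting all ways to extend the partial order to a total order gives 3.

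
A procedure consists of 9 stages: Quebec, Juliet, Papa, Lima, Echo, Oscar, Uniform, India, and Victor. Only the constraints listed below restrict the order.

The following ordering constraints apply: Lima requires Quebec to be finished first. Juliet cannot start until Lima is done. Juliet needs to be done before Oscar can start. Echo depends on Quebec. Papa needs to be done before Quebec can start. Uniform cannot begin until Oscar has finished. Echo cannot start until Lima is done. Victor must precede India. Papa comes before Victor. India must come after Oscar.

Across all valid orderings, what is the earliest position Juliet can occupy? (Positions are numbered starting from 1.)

Working backwards through the constraints from Juliet, its full set of required predecessors is Quebec, Papa, Lima — 3 of them.
So at minimum 3 stages come before Juliet, putting Juliet no earlier than position 4. That position is achievable by scheduling exactly those predecessors first.

4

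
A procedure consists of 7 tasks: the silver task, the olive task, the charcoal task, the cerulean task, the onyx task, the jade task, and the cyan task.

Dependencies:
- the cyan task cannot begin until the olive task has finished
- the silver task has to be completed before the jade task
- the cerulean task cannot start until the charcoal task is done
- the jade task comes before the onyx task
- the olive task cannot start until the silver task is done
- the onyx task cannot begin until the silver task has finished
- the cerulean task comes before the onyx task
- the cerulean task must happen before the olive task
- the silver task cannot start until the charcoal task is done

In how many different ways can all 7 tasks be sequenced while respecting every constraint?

15

Only the charcoal task has no prerequisites, so it must go first.
Enumerating by repeatedly choosing an available task (one whose prerequisites are all placed) gives 15 distinct complete orderings.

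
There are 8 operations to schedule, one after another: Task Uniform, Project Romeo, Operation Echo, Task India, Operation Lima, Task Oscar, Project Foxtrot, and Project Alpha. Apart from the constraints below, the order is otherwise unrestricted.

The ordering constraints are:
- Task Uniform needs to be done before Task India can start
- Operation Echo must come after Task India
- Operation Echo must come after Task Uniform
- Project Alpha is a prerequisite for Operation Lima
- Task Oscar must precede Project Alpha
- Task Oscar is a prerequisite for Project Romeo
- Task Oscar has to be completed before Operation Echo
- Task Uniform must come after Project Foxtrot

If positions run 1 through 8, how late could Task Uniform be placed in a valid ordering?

6

The operations that are forced after Task Uniform, directly or by a chain of constraints, are Operation Echo, Task India. That's 2 operations.
With 2 mandatory successors out of 8 operations total, the latest slot for Task Uniform is 8−2 = 6, and it's reachable by doing all non-successors before Task Uniform.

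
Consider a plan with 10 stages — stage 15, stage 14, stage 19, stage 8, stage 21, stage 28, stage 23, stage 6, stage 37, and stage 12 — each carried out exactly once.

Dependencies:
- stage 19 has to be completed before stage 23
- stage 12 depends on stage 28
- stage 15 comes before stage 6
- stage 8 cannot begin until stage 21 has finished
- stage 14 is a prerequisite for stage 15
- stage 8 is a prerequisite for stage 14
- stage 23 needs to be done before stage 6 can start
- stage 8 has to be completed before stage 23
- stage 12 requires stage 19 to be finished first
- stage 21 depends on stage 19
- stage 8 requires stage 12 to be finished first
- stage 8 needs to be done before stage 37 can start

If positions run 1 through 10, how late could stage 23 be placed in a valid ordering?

9

Following the constraints forward from stage 23, its only required successor is stage 6.
With 1 mandatory successor out of 10 stages total, the latest slot for stage 23 is 10−1 = 9, and it's reachable by doing all non-successors before stage 23.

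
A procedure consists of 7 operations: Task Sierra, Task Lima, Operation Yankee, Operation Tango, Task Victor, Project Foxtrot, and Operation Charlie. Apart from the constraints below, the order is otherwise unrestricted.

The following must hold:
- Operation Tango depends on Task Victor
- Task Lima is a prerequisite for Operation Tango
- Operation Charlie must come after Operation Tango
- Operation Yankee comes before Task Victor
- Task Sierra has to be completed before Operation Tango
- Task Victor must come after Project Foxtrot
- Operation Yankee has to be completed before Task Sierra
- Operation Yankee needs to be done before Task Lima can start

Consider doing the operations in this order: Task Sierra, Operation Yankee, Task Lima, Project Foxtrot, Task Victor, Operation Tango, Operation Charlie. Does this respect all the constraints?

No

The sequence places Task Sierra ahead of Operation Yankee.
Since Operation Yankee is required before Task Sierra, the ordering is invalid.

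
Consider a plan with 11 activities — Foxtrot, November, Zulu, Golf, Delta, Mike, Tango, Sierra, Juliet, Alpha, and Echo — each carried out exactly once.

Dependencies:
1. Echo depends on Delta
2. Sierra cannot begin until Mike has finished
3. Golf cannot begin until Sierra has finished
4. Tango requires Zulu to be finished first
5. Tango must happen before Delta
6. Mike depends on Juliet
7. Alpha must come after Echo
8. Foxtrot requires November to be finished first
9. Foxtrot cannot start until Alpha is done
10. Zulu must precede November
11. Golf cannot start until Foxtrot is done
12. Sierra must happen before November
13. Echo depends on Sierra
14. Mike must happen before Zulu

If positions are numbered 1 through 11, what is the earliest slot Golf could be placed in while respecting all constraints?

The activities that are forced before Golf, directly or transitively, are Foxtrot, November, Zulu, Delta, Mike, Tango, Sierra, Juliet, Alpha, Echo. That's 10 activities.
So at minimum 10 activities come before Golf, putting Golf no earlier than position 11. That position is achievable by scheduling exactly those predecessors first.

11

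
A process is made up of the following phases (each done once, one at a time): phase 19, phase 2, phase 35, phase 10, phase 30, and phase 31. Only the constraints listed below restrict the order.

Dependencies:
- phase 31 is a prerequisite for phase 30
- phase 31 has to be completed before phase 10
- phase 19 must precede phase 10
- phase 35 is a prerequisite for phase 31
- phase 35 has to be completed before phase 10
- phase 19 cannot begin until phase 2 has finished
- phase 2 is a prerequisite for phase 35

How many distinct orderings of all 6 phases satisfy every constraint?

7

Only phase 2 has no prerequisites, so it must go first.
Systematically extending each partial ordering one phase at a time and counting, there are 7 complete orderings.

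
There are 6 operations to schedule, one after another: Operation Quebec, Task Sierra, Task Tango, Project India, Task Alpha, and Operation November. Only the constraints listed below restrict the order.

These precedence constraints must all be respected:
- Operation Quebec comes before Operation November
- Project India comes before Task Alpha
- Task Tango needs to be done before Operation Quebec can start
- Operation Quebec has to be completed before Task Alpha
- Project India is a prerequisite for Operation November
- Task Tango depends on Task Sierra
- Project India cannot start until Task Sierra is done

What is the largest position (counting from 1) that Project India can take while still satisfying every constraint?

Every operation that must follow Project India has to come after it. Tracing all chains starting from Project India, those operations are: Task Alpha, Operation November — 2 in total.
So at least 2 operations follow Project India, putting Project India no later than position 4. That position is achievable by scheduling everything else first.

4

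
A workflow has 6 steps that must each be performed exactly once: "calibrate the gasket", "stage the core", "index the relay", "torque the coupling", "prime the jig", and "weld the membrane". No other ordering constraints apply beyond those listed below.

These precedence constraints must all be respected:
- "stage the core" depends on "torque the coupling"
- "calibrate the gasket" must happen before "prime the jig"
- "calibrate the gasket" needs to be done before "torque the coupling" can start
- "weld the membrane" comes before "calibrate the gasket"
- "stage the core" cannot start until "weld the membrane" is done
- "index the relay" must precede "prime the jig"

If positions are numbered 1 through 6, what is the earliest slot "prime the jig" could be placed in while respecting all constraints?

Every step that must precede "prime the jig" has to come before it. Tracing all chains that end at "prime the jig", those steps are: "calibrate the gasket", "index the relay", "weld the membrane" — 3 in total.
With 3 mandatory predecessors, the earliest "prime the jig" can sit is position 3+1 = 4, and placing just those 3 first achieves it.

4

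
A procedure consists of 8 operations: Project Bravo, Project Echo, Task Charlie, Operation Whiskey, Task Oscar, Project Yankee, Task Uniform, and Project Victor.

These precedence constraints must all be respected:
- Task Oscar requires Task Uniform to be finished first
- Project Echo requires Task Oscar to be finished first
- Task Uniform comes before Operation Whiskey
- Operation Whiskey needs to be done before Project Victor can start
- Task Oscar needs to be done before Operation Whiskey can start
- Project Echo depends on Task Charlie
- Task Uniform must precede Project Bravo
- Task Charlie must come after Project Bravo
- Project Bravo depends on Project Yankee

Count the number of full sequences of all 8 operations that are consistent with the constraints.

53

The operations with no prerequisites are Project Yankee, Task Uniform; any of them can be placed first.
Systematically extending each partial ordering one operation at a time and counting, there are 53 complete orderings.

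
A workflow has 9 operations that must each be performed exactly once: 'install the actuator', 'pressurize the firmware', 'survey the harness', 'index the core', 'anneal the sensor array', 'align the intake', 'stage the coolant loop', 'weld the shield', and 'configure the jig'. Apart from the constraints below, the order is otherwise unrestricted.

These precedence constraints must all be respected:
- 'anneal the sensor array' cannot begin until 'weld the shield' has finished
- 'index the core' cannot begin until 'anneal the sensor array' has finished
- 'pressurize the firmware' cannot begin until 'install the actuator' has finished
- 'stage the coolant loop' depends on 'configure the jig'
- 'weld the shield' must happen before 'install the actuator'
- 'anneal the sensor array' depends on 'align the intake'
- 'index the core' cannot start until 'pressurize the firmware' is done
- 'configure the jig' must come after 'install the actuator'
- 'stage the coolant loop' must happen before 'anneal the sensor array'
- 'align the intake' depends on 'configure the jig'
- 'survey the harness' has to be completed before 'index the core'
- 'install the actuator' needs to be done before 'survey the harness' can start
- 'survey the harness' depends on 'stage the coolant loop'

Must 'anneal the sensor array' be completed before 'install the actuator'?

The constraints actually force 'install the actuator' before 'anneal the sensor array' (via 'install the actuator' → 'configure the jig' → 'align the intake' → 'anneal the sensor array'), not the other way around.
So 'anneal the sensor array' does not have to come before 'install the actuator' — it cannot.

No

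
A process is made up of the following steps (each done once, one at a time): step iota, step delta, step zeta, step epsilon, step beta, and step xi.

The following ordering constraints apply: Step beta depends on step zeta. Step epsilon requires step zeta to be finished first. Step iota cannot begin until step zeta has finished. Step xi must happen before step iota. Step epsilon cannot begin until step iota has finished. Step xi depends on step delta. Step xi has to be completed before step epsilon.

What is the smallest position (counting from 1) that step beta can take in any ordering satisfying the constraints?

Working backwards through the constraints from step beta, its only required predecessor is step zeta.
So at minimum 1 step comes before step beta, putting step beta no earlier than position 2. That position is achievable by scheduling exactly that predecessor first.

2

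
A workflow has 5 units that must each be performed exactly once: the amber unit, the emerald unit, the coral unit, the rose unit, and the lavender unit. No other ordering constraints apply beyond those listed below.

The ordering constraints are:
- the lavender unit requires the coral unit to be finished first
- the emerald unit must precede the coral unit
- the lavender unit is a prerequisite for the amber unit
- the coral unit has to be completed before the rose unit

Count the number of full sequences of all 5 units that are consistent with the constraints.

3

Only the emerald unit has no prerequisites, so it must go first.
Counting all ways to extend the partial order to a total order gives 3.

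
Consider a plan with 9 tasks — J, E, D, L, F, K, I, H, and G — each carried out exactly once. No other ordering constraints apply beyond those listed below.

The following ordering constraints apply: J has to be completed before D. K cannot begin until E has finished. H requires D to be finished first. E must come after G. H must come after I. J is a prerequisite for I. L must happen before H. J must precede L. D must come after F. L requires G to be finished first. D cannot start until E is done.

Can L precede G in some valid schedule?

The constraints give a chain G → L, which forces G before L.
So no valid ordering can have L before G.

No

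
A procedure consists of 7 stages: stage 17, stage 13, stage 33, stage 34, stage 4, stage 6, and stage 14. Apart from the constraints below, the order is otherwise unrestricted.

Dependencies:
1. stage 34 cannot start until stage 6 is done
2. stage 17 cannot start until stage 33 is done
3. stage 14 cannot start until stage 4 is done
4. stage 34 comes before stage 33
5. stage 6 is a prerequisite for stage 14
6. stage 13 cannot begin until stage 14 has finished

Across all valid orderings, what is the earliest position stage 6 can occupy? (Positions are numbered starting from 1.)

No constraint forces any other stage before stage 6, so it can be placed first.

1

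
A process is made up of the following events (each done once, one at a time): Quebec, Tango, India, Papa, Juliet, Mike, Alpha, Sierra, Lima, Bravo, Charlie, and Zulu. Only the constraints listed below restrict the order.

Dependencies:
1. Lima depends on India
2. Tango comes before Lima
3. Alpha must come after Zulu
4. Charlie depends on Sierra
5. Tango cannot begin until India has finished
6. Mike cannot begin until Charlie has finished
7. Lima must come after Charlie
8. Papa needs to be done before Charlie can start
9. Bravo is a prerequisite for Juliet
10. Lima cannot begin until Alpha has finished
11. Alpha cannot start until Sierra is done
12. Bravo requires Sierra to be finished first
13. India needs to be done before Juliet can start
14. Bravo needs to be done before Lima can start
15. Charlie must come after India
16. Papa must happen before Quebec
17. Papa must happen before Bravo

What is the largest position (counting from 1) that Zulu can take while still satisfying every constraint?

Following every chain forward from Zulu, the events that must come later are Alpha, Lima — 2 of them.
With 2 mandatory successors out of 12 events total, the latest slot for Zulu is 12−2 = 10, and it's reachable by doing all non-successors before Zulu.

10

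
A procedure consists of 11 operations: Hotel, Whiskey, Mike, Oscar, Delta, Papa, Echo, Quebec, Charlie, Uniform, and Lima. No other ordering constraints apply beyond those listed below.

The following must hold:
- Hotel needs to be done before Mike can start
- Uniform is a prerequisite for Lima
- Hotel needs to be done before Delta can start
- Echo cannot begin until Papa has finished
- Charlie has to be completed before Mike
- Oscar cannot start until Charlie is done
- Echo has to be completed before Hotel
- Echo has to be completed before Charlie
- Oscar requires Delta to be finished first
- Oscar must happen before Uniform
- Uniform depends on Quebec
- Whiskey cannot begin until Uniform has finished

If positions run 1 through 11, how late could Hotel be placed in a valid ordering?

5

Every operation that must follow Hotel has to come after it. Tracing all chains starting from Hotel, those operations are: Whiskey, Mike, Oscar, Delta, Uniform, Lima — 6 in total.
So at least 6 operations follow Hotel, putting Hotel no later than position 5. That position is achievable by scheduling everything else first.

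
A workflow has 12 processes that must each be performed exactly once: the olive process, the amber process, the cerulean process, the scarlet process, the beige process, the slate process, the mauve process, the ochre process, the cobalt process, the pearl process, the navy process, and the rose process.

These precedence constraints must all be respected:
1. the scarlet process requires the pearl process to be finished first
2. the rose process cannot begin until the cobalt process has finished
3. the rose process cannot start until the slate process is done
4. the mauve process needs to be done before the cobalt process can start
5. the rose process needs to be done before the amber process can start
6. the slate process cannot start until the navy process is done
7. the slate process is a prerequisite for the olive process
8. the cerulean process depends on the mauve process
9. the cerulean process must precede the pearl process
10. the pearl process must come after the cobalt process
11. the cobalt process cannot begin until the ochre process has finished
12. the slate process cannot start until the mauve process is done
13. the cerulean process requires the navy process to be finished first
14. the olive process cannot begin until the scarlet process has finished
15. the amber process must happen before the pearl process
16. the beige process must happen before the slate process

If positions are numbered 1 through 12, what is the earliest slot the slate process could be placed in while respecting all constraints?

Working backwards through the constraints from the slate process, its full set of required predecessors is the beige process, the mauve process, the navy process — 3 of them.
With 3 mandatory predecessors, the earliest the slate process can sit is position 3+1 = 4, and placing just those 3 first achieves it.

4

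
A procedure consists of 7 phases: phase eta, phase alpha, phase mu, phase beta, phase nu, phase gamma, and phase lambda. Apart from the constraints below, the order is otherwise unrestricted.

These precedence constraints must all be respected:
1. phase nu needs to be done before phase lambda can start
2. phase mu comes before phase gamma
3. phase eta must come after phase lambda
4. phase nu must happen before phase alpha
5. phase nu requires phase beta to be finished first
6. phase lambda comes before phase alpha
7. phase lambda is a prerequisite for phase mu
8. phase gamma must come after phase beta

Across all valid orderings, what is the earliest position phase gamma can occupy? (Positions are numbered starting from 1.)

5

Every phase that must precede phase gamma has to come before it. Tracing all chains that end at phase gamma, those phases are: phase mu, phase beta, phase nu, phase lambda — 4 in total.
With 4 mandatory predecessors, the earliest phase gamma can sit is position 4+1 = 5, and placing just those 4 first achieves it.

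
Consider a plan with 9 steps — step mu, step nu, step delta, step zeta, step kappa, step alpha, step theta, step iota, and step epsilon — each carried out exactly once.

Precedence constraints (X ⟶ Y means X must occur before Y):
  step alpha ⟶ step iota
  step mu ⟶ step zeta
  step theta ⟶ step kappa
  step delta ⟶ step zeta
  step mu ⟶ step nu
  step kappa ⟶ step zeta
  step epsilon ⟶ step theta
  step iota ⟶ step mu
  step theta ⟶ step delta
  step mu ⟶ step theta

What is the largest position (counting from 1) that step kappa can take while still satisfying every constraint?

The only step forced after step kappa (directly or by a chain) is step zeta.
So at least 1 step follows step kappa, putting step kappa no later than position 8. That position is achievable by scheduling everything else first.

8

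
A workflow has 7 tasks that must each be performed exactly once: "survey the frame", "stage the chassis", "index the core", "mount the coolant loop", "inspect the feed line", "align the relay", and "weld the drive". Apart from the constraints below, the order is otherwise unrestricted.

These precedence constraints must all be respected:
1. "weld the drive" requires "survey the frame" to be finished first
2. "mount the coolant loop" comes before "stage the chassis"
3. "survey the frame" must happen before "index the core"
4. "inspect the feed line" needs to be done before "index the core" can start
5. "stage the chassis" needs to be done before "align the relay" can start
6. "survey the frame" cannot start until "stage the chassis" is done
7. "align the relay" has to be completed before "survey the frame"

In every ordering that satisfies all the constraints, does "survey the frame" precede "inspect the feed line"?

No

"survey the frame" and "inspect the feed line" are not related by any chain of constraints.
So "survey the frame" can come before "inspect the feed line" or after — it is not forced.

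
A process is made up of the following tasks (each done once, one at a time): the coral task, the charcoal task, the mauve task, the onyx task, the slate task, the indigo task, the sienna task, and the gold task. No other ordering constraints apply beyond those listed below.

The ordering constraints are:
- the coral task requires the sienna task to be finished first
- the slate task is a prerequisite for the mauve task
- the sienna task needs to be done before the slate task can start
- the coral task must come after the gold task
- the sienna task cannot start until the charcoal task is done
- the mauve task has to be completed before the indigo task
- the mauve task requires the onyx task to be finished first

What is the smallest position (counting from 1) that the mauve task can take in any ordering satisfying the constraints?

The tasks that are forced before the mauve task, directly or transitively, are the charcoal task, the onyx task, the slate task, the sienna task. That's 4 tasks.
So at minimum 4 tasks come before the mauve task, putting the mauve task no earlier than position 5. That position is achievable by scheduling exactly those predecessors first.

5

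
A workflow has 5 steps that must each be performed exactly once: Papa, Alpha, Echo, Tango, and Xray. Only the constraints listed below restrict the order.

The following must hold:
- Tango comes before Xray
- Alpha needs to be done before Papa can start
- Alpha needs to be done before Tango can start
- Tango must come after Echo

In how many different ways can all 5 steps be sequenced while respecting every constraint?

The steps with no prerequisites are Alpha, Echo; any of them can be placed first.
Counting all ways to extend the partial order to a total order gives 7.

7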